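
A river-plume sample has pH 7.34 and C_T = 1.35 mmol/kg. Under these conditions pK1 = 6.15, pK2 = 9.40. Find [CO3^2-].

[CO3²⁻] = 11.0 μmol/kg

α₂ = 1 / (1 + [H⁺]/K2 + [H⁺]²/(K1K2)) = 1 / (1 + 10^+2.06 + 10^+0.87)
   = 1 / (1 + 114.82 + 7.4131) = 1/123.23 = 0.008115
[CO3²⁻] = α₂ × DIC = 0.008115 × 1.35 = 0.0110 mmol/kg = 11.0 μmol/kg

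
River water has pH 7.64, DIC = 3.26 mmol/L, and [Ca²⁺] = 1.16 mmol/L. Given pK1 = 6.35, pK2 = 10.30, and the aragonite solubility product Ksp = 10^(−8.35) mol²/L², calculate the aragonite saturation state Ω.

Ω = 1.76

α₂ = 1 / (1 + [H⁺]/K2 + [H⁺]²/(K1K2)) = 1 / (1 + 10^+2.66 + 10^+1.37)
   = 1 / (1 + 457.09 + 23.442) = 1/481.53 = 0.002077
[CO3²⁻] = α₂ × DIC = 0.002077 × 3.26 = 0.006770 mmol/L = 6.770 μmol/L
Ksp = 10^(−8.35) = 4.467×10^-9
Ω = [Ca²⁺][CO3²⁻]/Ksp = (1.16×10^-3)(6.770×10^-6) / 4.467×10^-9 = 1.76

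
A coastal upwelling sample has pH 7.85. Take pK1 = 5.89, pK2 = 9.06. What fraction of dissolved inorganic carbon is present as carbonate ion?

α₂ = 0.0575

α₂ = 1 / (1 + [H⁺]/K2 + [H⁺]²/(K1K2)) = 1 / (1 + 10^+1.21 + 10^-0.75)
   = 1 / (1 + 16.218 + 0.17783) = 1/17.396 = 0.05748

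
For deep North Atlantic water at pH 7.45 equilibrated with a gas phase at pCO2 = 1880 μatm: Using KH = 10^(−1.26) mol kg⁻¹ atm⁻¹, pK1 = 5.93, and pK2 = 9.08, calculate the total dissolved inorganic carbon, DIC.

[CO2*] = KH · pCO2 = 10^(−1.26) × 1880×10^-6 = 1.033×10^-4 mol/kg
α₀ = 1/(1 + K1/[H⁺] + K1K2/[H⁺]²) = 1/(1 + 10^+1.52 + 10^-0.11) = 0.02866
DIC = [CO2*]/α₀ = 1.033×10^-4 / 0.02866 = 3.60 mmol/kg

DIC = 3.60 mmol/kg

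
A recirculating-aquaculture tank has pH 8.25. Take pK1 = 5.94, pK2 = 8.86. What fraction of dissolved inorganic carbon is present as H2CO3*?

α₀ = 0.00392

α₀ = 1 / (1 + K1/[H⁺] + K1K2/[H⁺]²) = 1 / (1 + 10^+2.31 + 10^+1.70)
   = 1 / (1 + 204.17 + 50.119) = 1/255.29 = 0.003917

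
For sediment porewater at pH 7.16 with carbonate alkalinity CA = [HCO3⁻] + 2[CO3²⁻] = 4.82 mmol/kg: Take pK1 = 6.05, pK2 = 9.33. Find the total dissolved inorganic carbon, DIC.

CA = [HCO3⁻] + 2[CO3²⁻] = (α₁ + 2α₂)·DIC
At pH 7.16: [H⁺]/K1 = 10^-1.11 = 0.077625, K2/[H⁺] = 10^-2.17 = 0.0067608
α₁ = 1/(1 + 0.077625 + 0.0067608) = 1/1.0844 = 0.9222; α₂ = α₁·K2/[H⁺] = 0.006235
α₁ + 2α₂ = 0.9347
DIC = CA / (α₁ + 2α₂) = 4.82 / 0.9347 = 5.16 mmol/kg

DIC = 5.16 mmol/kg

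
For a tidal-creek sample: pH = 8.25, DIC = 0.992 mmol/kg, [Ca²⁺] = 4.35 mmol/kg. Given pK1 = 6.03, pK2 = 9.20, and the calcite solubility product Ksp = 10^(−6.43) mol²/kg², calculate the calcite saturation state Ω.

α₂ = 1 / (1 + [H⁺]/K2 + [H⁺]²/(K1K2)) = 1 / (1 + 10^+0.95 + 10^-1.27)
   = 1 / (1 + 8.9125 + 0.053703) = 1/9.9662 = 0.1003
[CO3²⁻] = α₂ × DIC = 0.1003 × 0.992 = 0.09954 mmol/kg
Ksp = 10^(−6.43) = 3.715×10^-7
Ω = [Ca²⁺][CO3²⁻]/Ksp = (4.35×10^-3)(9.954×10^-5) / 3.715×10^-7 = 1.17

Ω = 1.17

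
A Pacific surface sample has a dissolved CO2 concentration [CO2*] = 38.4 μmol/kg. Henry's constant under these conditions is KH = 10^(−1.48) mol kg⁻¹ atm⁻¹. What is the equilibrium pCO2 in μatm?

pCO2 = 1160 μatm

KH = 10^(−1.48) = 3.311×10^-2 mol kg⁻¹ atm⁻¹
pCO2 = [CO2*]/KH = 38.4×10^-6 / 3.311×10^-2 = 1.16×10^-3 atm = 1160 μatm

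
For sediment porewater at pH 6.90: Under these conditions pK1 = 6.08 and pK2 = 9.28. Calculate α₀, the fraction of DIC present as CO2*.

α₀ = 1 / (1 + K1/[H⁺] + K1K2/[H⁺]²) = 1 / (1 + 10^+0.82 + 10^-1.56)
   = 1 / (1 + 6.6069 + 0.027542) = 1/7.6345 = 0.1310

α₀ = 0.131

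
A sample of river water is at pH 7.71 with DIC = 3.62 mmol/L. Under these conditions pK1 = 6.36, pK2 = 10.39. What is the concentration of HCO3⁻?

α₁ = 1 / (1 + [H⁺]/K1 + K2/[H⁺]) = 1 / (1 + 10^-1.35 + 10^-2.68)
   = 1 / (1 + 0.044668 + 0.0020893) = 1/1.0468 = 0.9553
[HCO3⁻] = α₁ × DIC = 0.9553 × 3.62 = 3.46 mmol/L

[HCO3⁻] = 3.46 mmol/L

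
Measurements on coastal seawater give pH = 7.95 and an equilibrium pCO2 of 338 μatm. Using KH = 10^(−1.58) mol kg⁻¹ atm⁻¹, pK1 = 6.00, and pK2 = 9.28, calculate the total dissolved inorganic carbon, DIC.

DIC = 0.838 mmol/kg

[CO2*] = KH · pCO2 = 10^(−1.58) × 338×10^-6 = 8.890×10^-6 mol/kg
α₀ = 1/(1 + K1/[H⁺] + K1K2/[H⁺]²) = 1/(1 + 10^+1.95 + 10^+0.62) = 0.01061
DIC = [CO2*]/α₀ = 8.890×10^-6 / 0.01061 = 0.838 mmol/kg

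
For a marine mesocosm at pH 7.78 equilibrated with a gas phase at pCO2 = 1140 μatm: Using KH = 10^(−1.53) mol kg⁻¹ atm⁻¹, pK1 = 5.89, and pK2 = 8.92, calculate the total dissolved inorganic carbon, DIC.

DIC = 2.83 mmol/kg

[CO2*] = KH · pCO2 = 10^(−1.53) × 1140×10^-6 = 3.364×10^-5 mol/kg
α₀ = 1/(1 + K1/[H⁺] + K1K2/[H⁺]²) = 1/(1 + 10^+1.89 + 10^+0.75) = 0.01187
DIC = [CO2*]/α₀ = 3.364×10^-5 / 0.01187 = 2.83 mmol/kg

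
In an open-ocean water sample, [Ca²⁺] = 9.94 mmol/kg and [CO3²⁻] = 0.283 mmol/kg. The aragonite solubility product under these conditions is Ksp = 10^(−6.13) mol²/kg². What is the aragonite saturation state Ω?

Ω = 3.79

Ksp = 10^(−6.13) = 7.413×10^-7
Ω = [Ca²⁺][CO3²⁻]/Ksp = (9.94×10^-3)(0.283×10^-3) / 7.413×10^-7 = 3.79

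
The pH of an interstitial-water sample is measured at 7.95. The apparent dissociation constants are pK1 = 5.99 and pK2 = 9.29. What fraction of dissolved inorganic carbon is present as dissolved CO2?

α₀ = 0.0104

α₀ = 1 / (1 + K1/[H⁺] + K1K2/[H⁺]²) = 1 / (1 + 10^+1.96 + 10^+0.62)
   = 1 / (1 + 91.201 + 4.1687) = 1/96.370 = 0.01038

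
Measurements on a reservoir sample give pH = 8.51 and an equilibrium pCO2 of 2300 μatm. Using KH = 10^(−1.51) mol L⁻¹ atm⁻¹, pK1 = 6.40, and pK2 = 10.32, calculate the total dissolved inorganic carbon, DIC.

[CO2*] = KH · pCO2 = 10^(−1.51) × 2300×10^-6 = 7.108×10^-5 mol/L
α₀ = 1/(1 + K1/[H⁺] + K1K2/[H⁺]²) = 1/(1 + 10^+2.11 + 10^+0.30) = 0.007586
DIC = [CO2*]/α₀ = 7.108×10^-5 / 0.007586 = 9.37 mmol/L

DIC = 9.37 mmol/L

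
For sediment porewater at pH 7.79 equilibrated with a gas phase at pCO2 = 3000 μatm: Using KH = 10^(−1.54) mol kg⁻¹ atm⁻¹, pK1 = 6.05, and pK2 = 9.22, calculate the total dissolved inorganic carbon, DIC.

DIC = 5.02 mmol/kg

[CO2*] = KH · pCO2 = 10^(−1.54) × 3000×10^-6 = 8.652×10^-5 mol/kg
α₀ = 1/(1 + K1/[H⁺] + K1K2/[H⁺]²) = 1/(1 + 10^+1.74 + 10^+0.31) = 0.01724
DIC = [CO2*]/α₀ = 8.652×10^-5 / 0.01724 = 5.02 mmol/kg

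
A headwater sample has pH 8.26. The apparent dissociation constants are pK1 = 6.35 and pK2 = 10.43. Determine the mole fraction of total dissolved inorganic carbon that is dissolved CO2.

α₀ = 1 / (1 + K1/[H⁺] + K1K2/[H⁺]²) = 1 / (1 + 10^+1.91 + 10^-0.26)
   = 1 / (1 + 81.283 + 0.54954) = 1/82.833 = 0.01207

α₀ = 0.0121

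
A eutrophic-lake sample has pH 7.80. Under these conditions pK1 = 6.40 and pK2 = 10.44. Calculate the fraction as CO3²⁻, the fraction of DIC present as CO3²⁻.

α₂ = 0.00220

α₂ = 1 / (1 + [H⁺]/K2 + [H⁺]²/(K1K2)) = 1 / (1 + 10^+2.64 + 10^+1.24)
   = 1 / (1 + 436.52 + 17.378) = 1/454.89 = 0.002198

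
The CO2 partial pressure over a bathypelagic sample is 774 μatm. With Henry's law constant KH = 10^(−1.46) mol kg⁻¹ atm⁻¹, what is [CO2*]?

[CO2*] = 26.8 μmol/kg

KH = 10^(−1.46) = 3.467×10^-2 mol kg⁻¹ atm⁻¹
[CO2*] = KH · pCO2 = 3.467×10^-2 × 774×10^-6 atm = 2.68×10^-5 mol/kg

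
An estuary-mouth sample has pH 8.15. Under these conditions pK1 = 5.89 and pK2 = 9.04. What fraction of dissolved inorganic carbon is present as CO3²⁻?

α₂ = 1 / (1 + [H⁺]/K2 + [H⁺]²/(K1K2)) = 1 / (1 + 10^+0.89 + 10^-1.37)
   = 1 / (1 + 7.7625 + 0.042658) = 1/8.8051 = 0.1136

α₂ = 0.114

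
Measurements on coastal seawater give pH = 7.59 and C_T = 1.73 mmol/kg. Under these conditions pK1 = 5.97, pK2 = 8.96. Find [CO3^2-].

[CO3²⁻] = 0.0692 mmol/kg

α₂ = 1 / (1 + [H⁺]/K2 + [H⁺]²/(K1K2)) = 1 / (1 + 10^+1.37 + 10^-0.25)
   = 1 / (1 + 23.442 + 0.56234) = 1/25.005 = 0.03999
[CO3²⁻] = α₂ × DIC = 0.03999 × 1.73 = 0.0692 mmol/kg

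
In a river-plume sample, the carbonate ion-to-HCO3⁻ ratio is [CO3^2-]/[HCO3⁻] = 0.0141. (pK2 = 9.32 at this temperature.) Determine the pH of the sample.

From K2 = [H⁺][CO3^2-]/[HCO3⁻]:  pH = pK2 + log₁₀([CO3^2-]/[HCO3⁻])
log₁₀(0.0141) = -1.851
pH = 9.32 + (-1.851) = 7.47

pH = 7.47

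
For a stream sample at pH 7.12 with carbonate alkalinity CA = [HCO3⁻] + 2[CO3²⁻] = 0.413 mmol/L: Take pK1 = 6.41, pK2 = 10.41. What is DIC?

DIC = 0.493 mmol/L

CA = [HCO3⁻] + 2[CO3²⁻] = (α₁ + 2α₂)·DIC
At pH 7.12: [H⁺]/K1 = 10^-0.71 = 0.19498, K2/[H⁺] = 10^-3.29 = 0.00051286
α₁ = 1/(1 + 0.19498 + 0.00051286) = 1/1.1955 = 0.8365; α₂ = α₁·K2/[H⁺] = 0.0004290
α₁ + 2α₂ = 0.8373
DIC = CA / (α₁ + 2α₂) = 0.413 / 0.8373 = 0.493 mmol/L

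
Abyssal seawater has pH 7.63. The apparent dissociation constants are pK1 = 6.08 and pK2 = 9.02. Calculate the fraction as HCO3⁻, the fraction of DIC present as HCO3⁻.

α₁ = 1 / (1 + [H⁺]/K1 + K2/[H⁺]) = 1 / (1 + 10^-1.55 + 10^-1.39)
   = 1 / (1 + 0.028184 + 0.040738) = 1/1.0689 = 0.9355

α₁ = 0.936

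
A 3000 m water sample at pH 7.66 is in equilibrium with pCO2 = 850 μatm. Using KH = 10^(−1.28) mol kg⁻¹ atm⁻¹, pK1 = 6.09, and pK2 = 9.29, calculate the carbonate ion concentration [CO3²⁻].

[CO2*] = KH · pCO2 = 10^(−1.28) × 850×10^-6 = 4.461×10^-5 mol/kg
α₀ = 1/(1 + K1/[H⁺] + K1K2/[H⁺]²) = 1/(1 + 10^+1.57 + 10^-0.06) = 0.02562
DIC = [CO2*]/α₀ = 4.461×10^-5 / 0.02562 = 1.741 mmol/kg
[CO3²⁻] = α₂·DIC; α₂ = 0.02232, so [CO3²⁻] = 0.02232 × 1.741 = 0.0389 mmol/kg

[CO3²⁻] = 0.0389 mmol/kg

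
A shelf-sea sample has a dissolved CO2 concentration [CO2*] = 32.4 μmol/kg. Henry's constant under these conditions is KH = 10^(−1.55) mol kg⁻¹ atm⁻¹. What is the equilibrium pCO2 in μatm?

pCO2 = 1150 μatm

KH = 10^(−1.55) = 2.818×10^-2 mol kg⁻¹ atm⁻¹
pCO2 = [CO2*]/KH = 32.4×10^-6 / 2.818×10^-2 = 1.15×10^-3 atm = 1150 μatm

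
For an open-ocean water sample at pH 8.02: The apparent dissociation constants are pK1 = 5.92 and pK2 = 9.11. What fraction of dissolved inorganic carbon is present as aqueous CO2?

α₀ = 1 / (1 + K1/[H⁺] + K1K2/[H⁺]²) = 1 / (1 + 10^+2.10 + 10^+1.01)
   = 1 / (1 + 125.89 + 10.233) = 1/137.13 = 0.007293

α₀ = 0.00729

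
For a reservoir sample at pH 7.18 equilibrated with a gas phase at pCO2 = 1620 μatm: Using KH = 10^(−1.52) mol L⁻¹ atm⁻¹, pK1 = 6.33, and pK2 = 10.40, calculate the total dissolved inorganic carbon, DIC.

DIC = 0.395 mmol/L

[CO2*] = KH · pCO2 = 10^(−1.52) × 1620×10^-6 = 4.892×10^-5 mol/L
α₀ = 1/(1 + K1/[H⁺] + K1K2/[H⁺]²) = 1/(1 + 10^+0.85 + 10^-2.37) = 0.1237
DIC = [CO2*]/α₀ = 4.892×10^-5 / 0.1237 = 0.395 mmol/L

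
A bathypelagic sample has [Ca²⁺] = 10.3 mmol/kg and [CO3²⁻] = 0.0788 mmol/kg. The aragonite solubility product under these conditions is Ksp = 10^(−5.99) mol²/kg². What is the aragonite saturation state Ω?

Ω = 0.793

Ksp = 10^(−5.99) = 1.023×10^-6
Ω = [Ca²⁺][CO3²⁻]/Ksp = (10.3×10^-3)(0.0788×10^-3) / 1.023×10^-6 = 0.793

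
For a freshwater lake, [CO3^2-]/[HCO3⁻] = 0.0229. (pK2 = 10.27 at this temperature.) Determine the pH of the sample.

pH = 8.63

From K2 = [H⁺][CO3^2-]/[HCO3⁻]:  pH = pK2 + log₁₀([CO3^2-]/[HCO3⁻])
log₁₀(0.0229) = -1.640
pH = 10.27 + (-1.640) = 8.63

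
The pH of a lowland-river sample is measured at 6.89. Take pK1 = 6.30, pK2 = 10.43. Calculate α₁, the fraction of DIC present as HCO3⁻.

α₁ = 0.795

α₁ = 1 / (1 + [H⁺]/K1 + K2/[H⁺]) = 1 / (1 + 10^-0.59 + 10^-3.54)
   = 1 / (1 + 0.25704 + 0.00028840) = 1/1.2573 = 0.7953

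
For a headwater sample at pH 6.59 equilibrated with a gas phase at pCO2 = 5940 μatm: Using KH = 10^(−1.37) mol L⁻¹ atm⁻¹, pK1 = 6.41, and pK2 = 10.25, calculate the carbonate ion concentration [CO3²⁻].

[CO2*] = KH · pCO2 = 10^(−1.37) × 5940×10^-6 = 2.534×10^-4 mol/L
α₀ = 1/(1 + K1/[H⁺] + K1K2/[H⁺]²) = 1/(1 + 10^+0.18 + 10^-3.48) = 0.3978
DIC = [CO2*]/α₀ = 2.534×10^-4 / 0.3978 = 0.6370 mmol/L
[CO3²⁻] = α₂·DIC; α₂ = 0.0001317, so [CO3²⁻] = 0.0001317 × 0.6370 = 8.39×10^-5 mmol/L = 0.0839 μmol/L

[CO3²⁻] = 0.0839 μmol/L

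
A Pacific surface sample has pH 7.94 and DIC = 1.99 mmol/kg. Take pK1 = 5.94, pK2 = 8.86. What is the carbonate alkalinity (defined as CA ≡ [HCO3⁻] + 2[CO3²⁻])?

CA = 2.18 mmol/kg

CA = [HCO3⁻] + 2[CO3²⁻] = (α₁ + 2α₂)·DIC
At pH 7.94: [H⁺]/K1 = 10^-2.00 = 0.010000, K2/[H⁺] = 10^-0.92 = 0.12023
α₁ = 1/(1 + 0.010000 + 0.12023) = 1/1.1302 = 0.8848; α₂ = α₁·K2/[H⁺] = 0.1064
α₁ + 2α₂ = 1.0975
CA = 1.0975 × 1.99 = 2.18 mmol/kg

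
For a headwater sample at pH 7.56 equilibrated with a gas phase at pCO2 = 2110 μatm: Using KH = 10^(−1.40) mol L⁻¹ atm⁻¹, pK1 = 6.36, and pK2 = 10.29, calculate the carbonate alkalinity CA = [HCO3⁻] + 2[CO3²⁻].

[CO2*] = KH · pCO2 = 10^(−1.40) × 2110×10^-6 = 8.400×10^-5 mol/L
α₀ = 1/(1 + K1/[H⁺] + K1K2/[H⁺]²) = 1/(1 + 10^+1.20 + 10^-1.53) = 0.05925
DIC = [CO2*]/α₀ = 8.400×10^-5 / 0.05925 = 1.418 mmol/L
CA = (α₁ + 2α₂)·DIC = (0.9390 + 2×0.001749) × 1.418 = 1.34 mmol/L

CA = 1.34 mmol/L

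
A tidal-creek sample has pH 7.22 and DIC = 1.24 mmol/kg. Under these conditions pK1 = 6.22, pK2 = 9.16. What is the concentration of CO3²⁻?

[CO3²⁻] = 12.8 μmol/kg

α₂ = 1 / (1 + [H⁺]/K2 + [H⁺]²/(K1K2)) = 1 / (1 + 10^+1.94 + 10^+0.94)
   = 1 / (1 + 87.096 + 8.7096) = 1/96.806 = 0.01033
[CO3²⁻] = α₂ × DIC = 0.01033 × 1.24 = 0.0128 mmol/kg = 12.8 μmol/kg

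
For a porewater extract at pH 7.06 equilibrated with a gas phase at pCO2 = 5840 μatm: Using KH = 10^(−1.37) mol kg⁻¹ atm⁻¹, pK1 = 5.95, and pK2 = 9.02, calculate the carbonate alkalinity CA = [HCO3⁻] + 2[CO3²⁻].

CA = 3.28 mmol/kg

[CO2*] = KH · pCO2 = 10^(−1.37) × 5840×10^-6 = 2.491×10^-4 mol/kg
α₀ = 1/(1 + K1/[H⁺] + K1K2/[H⁺]²) = 1/(1 + 10^+1.11 + 10^-0.85) = 0.07131
DIC = [CO2*]/α₀ = 2.491×10^-4 / 0.07131 = 3.494 mmol/kg
CA = (α₁ + 2α₂)·DIC = (0.9186 + 2×0.01007) × 3.494 = 3.28 mmol/kg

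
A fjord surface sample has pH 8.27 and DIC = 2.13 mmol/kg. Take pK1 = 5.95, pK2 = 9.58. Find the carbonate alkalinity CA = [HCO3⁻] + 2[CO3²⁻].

CA = 2.22 mmol/kg

CA = [HCO3⁻] + 2[CO3²⁻] = (α₁ + 2α₂)·DIC
At pH 8.27: [H⁺]/K1 = 10^-2.32 = 0.0047863, K2/[H⁺] = 10^-1.31 = 0.048978
α₁ = 1/(1 + 0.0047863 + 0.048978) = 1/1.0538 = 0.9490; α₂ = α₁·K2/[H⁺] = 0.04648
α₁ + 2α₂ = 1.0419
CA = 1.0419 × 2.13 = 2.22 mmol/kg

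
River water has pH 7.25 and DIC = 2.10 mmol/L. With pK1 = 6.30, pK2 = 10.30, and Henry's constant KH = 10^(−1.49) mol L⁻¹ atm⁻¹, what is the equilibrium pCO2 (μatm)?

α₀ = 1 / (1 + K1/[H⁺] + K1K2/[H⁺]²) = 1 / (1 + 10^+0.95 + 10^-2.10)
   = 1 / (1 + 8.9125 + 0.0079433) = 1/9.9205 = 0.1008
[CO2*] = α₀ × DIC = 0.1008 × 2.10 = 0.2117 mmol/L
pCO2 = [CO2*]/KH = 2.117×10^-4 / 3.236×10^-2 = 6540 μatm

pCO2 = 6540 μatm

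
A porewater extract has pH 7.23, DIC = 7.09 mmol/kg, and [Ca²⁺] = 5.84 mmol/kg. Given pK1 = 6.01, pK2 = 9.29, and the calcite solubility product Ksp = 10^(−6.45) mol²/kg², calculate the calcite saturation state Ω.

Ω = 0.951

α₂ = 1 / (1 + [H⁺]/K2 + [H⁺]²/(K1K2)) = 1 / (1 + 10^+2.06 + 10^+0.84)
   = 1 / (1 + 114.82 + 6.9183) = 1/122.73 = 0.008148
[CO3²⁻] = α₂ × DIC = 0.008148 × 7.09 = 0.05777 mmol/kg
Ksp = 10^(−6.45) = 3.548×10^-7
Ω = [Ca²⁺][CO3²⁻]/Ksp = (5.84×10^-3)(5.777×10^-5) / 3.548×10^-7 = 0.951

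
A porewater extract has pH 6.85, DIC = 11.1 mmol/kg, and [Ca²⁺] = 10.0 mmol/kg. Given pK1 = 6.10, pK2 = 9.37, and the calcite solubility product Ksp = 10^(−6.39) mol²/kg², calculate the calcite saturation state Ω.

α₂ = 1 / (1 + [H⁺]/K2 + [H⁺]²/(K1K2)) = 1 / (1 + 10^+2.52 + 10^+1.77)
   = 1 / (1 + 331.13 + 58.884) = 1/391.02 = 0.002557
[CO3²⁻] = α₂ × DIC = 0.002557 × 11.1 = 0.02839 mmol/kg
Ksp = 10^(−6.39) = 4.074×10^-7
Ω = [Ca²⁺][CO3²⁻]/Ksp = (10.0×10^-3)(2.839×10^-5) / 4.074×10^-7 = 0.697

Ω = 0.697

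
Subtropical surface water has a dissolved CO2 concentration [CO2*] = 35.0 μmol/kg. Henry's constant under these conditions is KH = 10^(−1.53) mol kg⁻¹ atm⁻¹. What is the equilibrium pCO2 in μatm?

pCO2 = 1190 μatm

KH = 10^(−1.53) = 2.951×10^-2 mol kg⁻¹ atm⁻¹
pCO2 = [CO2*]/KH = 35.0×10^-6 / 2.951×10^-2 = 1.19×10^-3 atm = 1190 μatm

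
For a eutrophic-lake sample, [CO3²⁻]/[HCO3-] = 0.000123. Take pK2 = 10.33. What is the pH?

From K2 = [H⁺][CO3²⁻]/[HCO3-]:  pH = pK2 + log₁₀([CO3²⁻]/[HCO3-])
log₁₀(0.000123) = -3.910
pH = 10.33 + (-3.910) = 6.42

pH = 6.42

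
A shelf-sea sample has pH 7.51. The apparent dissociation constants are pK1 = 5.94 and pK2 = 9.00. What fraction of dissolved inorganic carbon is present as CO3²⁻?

α₂ = 0.0305

α₂ = 1 / (1 + [H⁺]/K2 + [H⁺]²/(K1K2)) = 1 / (1 + 10^+1.49 + 10^-0.08)
   = 1 / (1 + 30.903 + 0.83176) = 1/32.735 = 0.03055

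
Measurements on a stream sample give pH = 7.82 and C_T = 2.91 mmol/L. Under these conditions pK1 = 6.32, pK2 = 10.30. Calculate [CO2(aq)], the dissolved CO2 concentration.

[CO2*] = 0.0889 mmol/L

α₀ = 1 / (1 + K1/[H⁺] + K1K2/[H⁺]²) = 1 / (1 + 10^+1.50 + 10^-0.98)
   = 1 / (1 + 31.623 + 0.10471) = 1/32.727 = 0.03056
[CO2*] = α₀ × DIC = 0.03056 × 2.91 = 0.0889 mmol/L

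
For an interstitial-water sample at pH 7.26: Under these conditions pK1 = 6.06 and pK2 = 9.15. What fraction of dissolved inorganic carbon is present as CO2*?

α₀ = 1 / (1 + K1/[H⁺] + K1K2/[H⁺]²) = 1 / (1 + 10^+1.20 + 10^-0.69)
   = 1 / (1 + 15.849 + 0.20417) = 1/17.053 = 0.05864

α₀ = 0.0586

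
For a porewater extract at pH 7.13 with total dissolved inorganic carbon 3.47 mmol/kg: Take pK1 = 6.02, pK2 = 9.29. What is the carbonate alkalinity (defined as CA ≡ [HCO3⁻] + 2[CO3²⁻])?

CA = 3.24 mmol/kg

CA = [HCO3⁻] + 2[CO3²⁻] = (α₁ + 2α₂)·DIC
At pH 7.13: [H⁺]/K1 = 10^-1.11 = 0.077625, K2/[H⁺] = 10^-2.16 = 0.0069183
α₁ = 1/(1 + 0.077625 + 0.0069183) = 1/1.0845 = 0.9220; α₂ = α₁·K2/[H⁺] = 0.006379
α₁ + 2α₂ = 0.9348
CA = 0.9348 × 3.47 = 3.24 mmol/kg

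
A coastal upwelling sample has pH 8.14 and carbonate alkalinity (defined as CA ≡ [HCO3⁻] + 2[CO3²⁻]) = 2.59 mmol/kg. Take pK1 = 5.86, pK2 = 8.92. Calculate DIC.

DIC = 2.28 mmol/kg

CA = [HCO3⁻] + 2[CO3²⁻] = (α₁ + 2α₂)·DIC
At pH 8.14: [H⁺]/K1 = 10^-2.28 = 0.0052481, K2/[H⁺] = 10^-0.78 = 0.16596
α₁ = 1/(1 + 0.0052481 + 0.16596) = 1/1.1712 = 0.8538; α₂ = α₁·K2/[H⁺] = 0.1417
α₁ + 2α₂ = 1.1372
DIC = CA / (α₁ + 2α₂) = 2.59 / 1.1372 = 2.28 mmol/kg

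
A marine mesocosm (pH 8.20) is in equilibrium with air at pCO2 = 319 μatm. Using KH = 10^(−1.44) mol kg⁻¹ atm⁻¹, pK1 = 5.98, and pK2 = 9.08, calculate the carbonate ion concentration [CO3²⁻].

[CO2*] = KH · pCO2 = 10^(−1.44) × 319×10^-6 = 1.158×10^-5 mol/kg
α₀ = 1/(1 + K1/[H⁺] + K1K2/[H⁺]²) = 1/(1 + 10^+2.22 + 10^+1.34) = 0.005296
DIC = [CO2*]/α₀ = 1.158×10^-5 / 0.005296 = 2.187 mmol/kg
[CO3²⁻] = α₂·DIC; α₂ = 0.1159, so [CO3²⁻] = 0.1159 × 2.187 = 0.253 mmol/kg

[CO3²⁻] = 0.253 mmol/kg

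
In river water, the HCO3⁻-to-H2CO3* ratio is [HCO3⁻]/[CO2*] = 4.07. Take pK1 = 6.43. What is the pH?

pH = 7.04

From K1 = [H⁺][HCO3⁻]/[CO2*]:  pH = pK1 + log₁₀([HCO3⁻]/[CO2*])
log₁₀(4.07) = +0.610
pH = 6.43 + (+0.610) = 7.04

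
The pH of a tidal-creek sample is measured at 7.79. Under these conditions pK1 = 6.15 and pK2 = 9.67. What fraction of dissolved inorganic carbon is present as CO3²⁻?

α₂ = 1 / (1 + [H⁺]/K2 + [H⁺]²/(K1K2)) = 1 / (1 + 10^+1.88 + 10^+0.24)
   = 1 / (1 + 75.858 + 1.7378) = 1/78.596 = 0.01272

α₂ = 0.0127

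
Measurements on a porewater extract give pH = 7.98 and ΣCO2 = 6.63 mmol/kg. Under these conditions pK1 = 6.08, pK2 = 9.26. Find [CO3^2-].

α₂ = 1 / (1 + [H⁺]/K2 + [H⁺]²/(K1K2)) = 1 / (1 + 10^+1.28 + 10^-0.62)
   = 1 / (1 + 19.055 + 0.23988) = 1/20.294 = 0.04927
[CO3²⁻] = α₂ × DIC = 0.04927 × 6.63 = 0.327 mmol/kg

[CO3²⁻] = 0.327 mmol/kg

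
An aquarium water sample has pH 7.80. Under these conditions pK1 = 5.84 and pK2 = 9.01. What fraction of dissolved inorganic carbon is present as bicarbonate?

α₁ = 0.932

α₁ = 1 / (1 + [H⁺]/K1 + K2/[H⁺]) = 1 / (1 + 10^-1.96 + 10^-1.21)
   = 1 / (1 + 0.010965 + 0.061660) = 1/1.0726 = 0.9323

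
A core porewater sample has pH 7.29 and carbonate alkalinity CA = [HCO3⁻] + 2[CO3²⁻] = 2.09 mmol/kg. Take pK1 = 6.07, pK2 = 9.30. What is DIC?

DIC = 2.19 mmol/kg

CA = [HCO3⁻] + 2[CO3²⁻] = (α₁ + 2α₂)·DIC
At pH 7.29: [H⁺]/K1 = 10^-1.22 = 0.060256, K2/[H⁺] = 10^-2.01 = 0.0097724
α₁ = 1/(1 + 0.060256 + 0.0097724) = 1/1.0700 = 0.9346; α₂ = α₁·K2/[H⁺] = 0.009133
α₁ + 2α₂ = 0.9528
DIC = CA / (α₁ + 2α₂) = 2.09 / 0.9528 = 2.19 mmol/kg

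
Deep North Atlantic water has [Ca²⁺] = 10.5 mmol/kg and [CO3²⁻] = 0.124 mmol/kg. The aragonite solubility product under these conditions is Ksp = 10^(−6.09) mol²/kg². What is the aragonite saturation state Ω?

Ω = 1.60

Ksp = 10^(−6.09) = 8.128×10^-7
Ω = [Ca²⁺][CO3²⁻]/Ksp = (10.5×10^-3)(0.124×10^-3) / 8.128×10^-7 = 1.60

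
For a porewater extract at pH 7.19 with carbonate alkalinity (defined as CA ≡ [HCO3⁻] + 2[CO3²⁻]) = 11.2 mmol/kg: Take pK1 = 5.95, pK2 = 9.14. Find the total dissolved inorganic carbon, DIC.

DIC = 11.7 mmol/kg

CA = [HCO3⁻] + 2[CO3²⁻] = (α₁ + 2α₂)·DIC
At pH 7.19: [H⁺]/K1 = 10^-1.24 = 0.057544, K2/[H⁺] = 10^-1.95 = 0.011220
α₁ = 1/(1 + 0.057544 + 0.011220) = 1/1.0688 = 0.9357; α₂ = α₁·K2/[H⁺] = 0.01050
α₁ + 2α₂ = 0.9567
DIC = CA / (α₁ + 2α₂) = 11.2 / 0.9567 = 11.7 mmol/kg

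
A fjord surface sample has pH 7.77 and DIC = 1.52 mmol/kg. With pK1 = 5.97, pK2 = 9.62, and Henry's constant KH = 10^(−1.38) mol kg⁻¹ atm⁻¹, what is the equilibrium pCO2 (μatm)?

pCO2 = 561 μatm

α₀ = 1 / (1 + K1/[H⁺] + K1K2/[H⁺]²) = 1 / (1 + 10^+1.80 + 10^-0.05)
   = 1 / (1 + 63.096 + 0.89125) = 1/64.987 = 0.01539
[CO2*] = α₀ × DIC = 0.01539 × 1.52 = 0.02339 mmol/kg
pCO2 = [CO2*]/KH = 2.339×10^-5 / 4.169×10^-2 = 561 μatm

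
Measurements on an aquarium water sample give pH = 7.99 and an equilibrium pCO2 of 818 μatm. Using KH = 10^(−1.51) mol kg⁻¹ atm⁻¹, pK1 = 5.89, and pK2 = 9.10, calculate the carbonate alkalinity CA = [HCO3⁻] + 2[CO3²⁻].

[CO2*] = KH · pCO2 = 10^(−1.51) × 818×10^-6 = 2.528×10^-5 mol/kg
α₀ = 1/(1 + K1/[H⁺] + K1K2/[H⁺]²) = 1/(1 + 10^+2.10 + 10^+0.99) = 0.007317
DIC = [CO2*]/α₀ = 2.528×10^-5 / 0.007317 = 3.455 mmol/kg
CA = (α₁ + 2α₂)·DIC = (0.9212 + 2×0.07151) × 3.455 = 3.68 mmol/kg

CA = 3.68 mmol/kg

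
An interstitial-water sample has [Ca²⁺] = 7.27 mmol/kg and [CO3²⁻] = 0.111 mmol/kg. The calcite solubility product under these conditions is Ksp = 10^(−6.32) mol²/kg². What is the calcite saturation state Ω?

Ksp = 10^(−6.32) = 4.786×10^-7
Ω = [Ca²⁺][CO3²⁻]/Ksp = (7.27×10^-3)(0.111×10^-3) / 4.786×10^-7 = 1.69

Ω = 1.69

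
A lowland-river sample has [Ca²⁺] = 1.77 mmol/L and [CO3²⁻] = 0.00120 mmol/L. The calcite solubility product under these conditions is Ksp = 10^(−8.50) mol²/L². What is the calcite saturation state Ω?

Ksp = 10^(−8.50) = 3.162×10^-9
Ω = [Ca²⁺][CO3²⁻]/Ksp = (1.77×10^-3)(0.00120×10^-3) / 3.162×10^-9 = 0.672

Ω = 0.672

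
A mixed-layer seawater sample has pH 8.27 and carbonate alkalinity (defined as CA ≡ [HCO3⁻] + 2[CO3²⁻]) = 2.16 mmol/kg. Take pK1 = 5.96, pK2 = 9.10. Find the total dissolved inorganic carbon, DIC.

DIC = 1.92 mmol/kg

CA = [HCO3⁻] + 2[CO3²⁻] = (α₁ + 2α₂)·DIC
At pH 8.27: [H⁺]/K1 = 10^-2.31 = 0.0048978, K2/[H⁺] = 10^-0.83 = 0.14791
α₁ = 1/(1 + 0.0048978 + 0.14791) = 1/1.1528 = 0.8674; α₂ = α₁·K2/[H⁺] = 0.1283
α₁ + 2α₂ = 1.1241
DIC = CA / (α₁ + 2α₂) = 2.16 / 1.1241 = 1.92 mmol/kg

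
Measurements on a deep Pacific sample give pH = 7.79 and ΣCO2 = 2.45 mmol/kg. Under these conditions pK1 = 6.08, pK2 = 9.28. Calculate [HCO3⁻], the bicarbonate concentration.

[HCO3⁻] = 2.33 mmol/kg

α₁ = 1 / (1 + [H⁺]/K1 + K2/[H⁺]) = 1 / (1 + 10^-1.71 + 10^-1.49)
   = 1 / (1 + 0.019498 + 0.032359) = 1/1.0519 = 0.9507
[HCO3⁻] = α₁ × DIC = 0.9507 × 2.45 = 2.33 mmol/kg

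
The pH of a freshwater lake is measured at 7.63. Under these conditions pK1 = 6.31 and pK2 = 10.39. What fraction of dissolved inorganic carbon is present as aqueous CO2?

α₀ = 1 / (1 + K1/[H⁺] + K1K2/[H⁺]²) = 1 / (1 + 10^+1.32 + 10^-1.44)
   = 1 / (1 + 20.893 + 0.036308) = 1/21.929 = 0.04560

α₀ = 0.0456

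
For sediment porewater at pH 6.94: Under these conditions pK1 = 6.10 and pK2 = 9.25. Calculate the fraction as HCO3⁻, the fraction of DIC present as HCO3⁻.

α₁ = 0.870

α₁ = 1 / (1 + [H⁺]/K1 + K2/[H⁺]) = 1 / (1 + 10^-0.84 + 10^-2.31)
   = 1 / (1 + 0.14454 + 0.0048978) = 1/1.1494 = 0.8700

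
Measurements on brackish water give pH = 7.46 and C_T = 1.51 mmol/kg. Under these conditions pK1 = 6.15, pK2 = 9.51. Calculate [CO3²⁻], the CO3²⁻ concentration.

α₂ = 1 / (1 + [H⁺]/K2 + [H⁺]²/(K1K2)) = 1 / (1 + 10^+2.05 + 10^+0.74)
   = 1 / (1 + 112.20 + 5.4954) = 1/118.70 = 0.008425
[CO3²⁻] = α₂ × DIC = 0.008425 × 1.51 = 0.0127 mmol/kg = 12.7 μmol/kg

[CO3²⁻] = 12.7 μmol/kg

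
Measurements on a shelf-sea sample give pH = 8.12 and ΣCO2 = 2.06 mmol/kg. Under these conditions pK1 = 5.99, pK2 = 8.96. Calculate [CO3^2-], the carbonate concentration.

α₂ = 1 / (1 + [H⁺]/K2 + [H⁺]²/(K1K2)) = 1 / (1 + 10^+0.84 + 10^-1.29)
   = 1 / (1 + 6.9183 + 0.051286) = 1/7.9696 = 0.1255
[CO3²⁻] = α₂ × DIC = 0.1255 × 2.06 = 0.258 mmol/kg

[CO3²⁻] = 0.258 mmol/kg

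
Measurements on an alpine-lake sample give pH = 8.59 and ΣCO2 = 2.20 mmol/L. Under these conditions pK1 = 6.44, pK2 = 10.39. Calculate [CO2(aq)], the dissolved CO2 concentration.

[CO2*] = 15.2 μmol/L

α₀ = 1 / (1 + K1/[H⁺] + K1K2/[H⁺]²) = 1 / (1 + 10^+2.15 + 10^+0.35)
   = 1 / (1 + 141.25 + 2.2387) = 1/144.49 = 0.006921
[CO2*] = α₀ × DIC = 0.006921 × 2.20 = 0.0152 mmol/L = 15.2 μmol/L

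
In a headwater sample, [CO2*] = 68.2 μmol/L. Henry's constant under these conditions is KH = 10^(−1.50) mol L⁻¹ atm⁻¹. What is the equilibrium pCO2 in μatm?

pCO2 = 2160 μatm

KH = 10^(−1.50) = 3.162×10^-2 mol L⁻¹ atm⁻¹
pCO2 = [CO2*]/KH = 68.2×10^-6 / 3.162×10^-2 = 2.16×10^-3 atm = 2160 μatm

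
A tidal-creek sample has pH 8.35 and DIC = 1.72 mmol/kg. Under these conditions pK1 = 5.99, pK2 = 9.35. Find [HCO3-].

α₁ = 1 / (1 + [H⁺]/K1 + K2/[H⁺]) = 1 / (1 + 10^-2.36 + 10^-1.00)
   = 1 / (1 + 0.0043652 + 0.10000) = 1/1.1044 = 0.9055
[HCO3⁻] = α₁ × DIC = 0.9055 × 1.72 = 1.56 mmol/kg

[HCO3⁻] = 1.56 mmol/kg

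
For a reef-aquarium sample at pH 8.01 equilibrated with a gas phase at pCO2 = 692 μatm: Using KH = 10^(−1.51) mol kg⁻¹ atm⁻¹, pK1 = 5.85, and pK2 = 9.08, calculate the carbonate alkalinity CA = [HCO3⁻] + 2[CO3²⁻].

[CO2*] = KH · pCO2 = 10^(−1.51) × 692×10^-6 = 2.138×10^-5 mol/kg
α₀ = 1/(1 + K1/[H⁺] + K1K2/[H⁺]²) = 1/(1 + 10^+2.16 + 10^+1.09) = 0.006335
DIC = [CO2*]/α₀ = 2.138×10^-5 / 0.006335 = 3.376 mmol/kg
CA = (α₁ + 2α₂)·DIC = (0.9157 + 2×0.07794) × 3.376 = 3.62 mmol/kg

CA = 3.62 mmol/kg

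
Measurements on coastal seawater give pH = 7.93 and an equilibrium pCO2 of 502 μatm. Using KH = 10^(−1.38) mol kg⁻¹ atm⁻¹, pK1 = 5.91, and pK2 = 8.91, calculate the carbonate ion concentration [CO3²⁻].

[CO3²⁻] = 0.229 mmol/kg

[CO2*] = KH · pCO2 = 10^(−1.38) × 502×10^-6 = 2.093×10^-5 mol/kg
α₀ = 1/(1 + K1/[H⁺] + K1K2/[H⁺]²) = 1/(1 + 10^+2.02 + 10^+1.04) = 0.008571
DIC = [CO2*]/α₀ = 2.093×10^-5 / 0.008571 = 2.442 mmol/kg
[CO3²⁻] = α₂·DIC; α₂ = 0.09398, so [CO3²⁻] = 0.09398 × 2.442 = 0.229 mmol/kg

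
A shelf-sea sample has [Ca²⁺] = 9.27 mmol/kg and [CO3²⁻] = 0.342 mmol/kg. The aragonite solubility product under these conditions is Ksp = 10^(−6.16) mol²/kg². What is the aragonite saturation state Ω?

Ksp = 10^(−6.16) = 6.918×10^-7
Ω = [Ca²⁺][CO3²⁻]/Ksp = (9.27×10^-3)(0.342×10^-3) / 6.918×10^-7 = 4.58

Ω = 4.58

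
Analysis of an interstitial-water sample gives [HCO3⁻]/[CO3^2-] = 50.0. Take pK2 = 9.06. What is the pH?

From K2 = [H⁺][CO3^2-]/[HCO3⁻]:  pH = pK2 − log₁₀([HCO3⁻]/[CO3^2-])
log₁₀(50.0) = +1.699
pH = 9.06 − (+1.699) = 7.36

pH = 7.36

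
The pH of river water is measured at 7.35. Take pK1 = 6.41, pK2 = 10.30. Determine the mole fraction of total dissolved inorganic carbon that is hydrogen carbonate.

α₁ = 0.896

α₁ = 1 / (1 + [H⁺]/K1 + K2/[H⁺]) = 1 / (1 + 10^-0.94 + 10^-2.95)
   = 1 / (1 + 0.11482 + 0.0011220) = 1/1.1159 = 0.8961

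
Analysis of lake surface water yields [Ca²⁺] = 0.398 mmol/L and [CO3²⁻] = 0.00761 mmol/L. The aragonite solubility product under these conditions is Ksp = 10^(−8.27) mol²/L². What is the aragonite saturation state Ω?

Ω = 0.564

Ksp = 10^(−8.27) = 5.370×10^-9
Ω = [Ca²⁺][CO3²⁻]/Ksp = (0.398×10^-3)(0.00761×10^-3) / 5.370×10^-9 = 0.564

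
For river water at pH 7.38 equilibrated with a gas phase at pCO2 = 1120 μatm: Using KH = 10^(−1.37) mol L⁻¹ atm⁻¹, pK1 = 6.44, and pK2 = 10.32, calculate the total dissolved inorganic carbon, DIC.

[CO2*] = KH · pCO2 = 10^(−1.37) × 1120×10^-6 = 4.778×10^-5 mol/L
α₀ = 1/(1 + K1/[H⁺] + K1K2/[H⁺]²) = 1/(1 + 10^+0.94 + 10^-2.00) = 0.1029
DIC = [CO2*]/α₀ = 4.778×10^-5 / 0.1029 = 0.464 mmol/L

DIC = 0.464 mmol/L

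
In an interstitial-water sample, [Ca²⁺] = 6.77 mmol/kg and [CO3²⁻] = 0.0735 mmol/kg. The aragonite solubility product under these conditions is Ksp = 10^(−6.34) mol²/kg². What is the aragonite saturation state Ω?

Ω = 1.09

Ksp = 10^(−6.34) = 4.571×10^-7
Ω = [Ca²⁺][CO3²⁻]/Ksp = (6.77×10^-3)(0.0735×10^-3) / 4.571×10^-7 = 1.09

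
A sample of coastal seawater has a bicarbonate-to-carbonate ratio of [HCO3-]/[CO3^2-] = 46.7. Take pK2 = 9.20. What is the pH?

From K2 = [H⁺][CO3^2-]/[HCO3-]:  pH = pK2 − log₁₀([HCO3-]/[CO3^2-])
log₁₀(46.7) = +1.669
pH = 9.20 − (+1.669) = 7.53

pH = 7.53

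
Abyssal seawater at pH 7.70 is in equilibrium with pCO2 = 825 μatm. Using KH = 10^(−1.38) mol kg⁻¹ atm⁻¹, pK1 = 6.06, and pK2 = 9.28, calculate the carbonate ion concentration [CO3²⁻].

[CO3²⁻] = 0.0395 mmol/kg

[CO2*] = KH · pCO2 = 10^(−1.38) × 825×10^-6 = 3.439×10^-5 mol/kg
α₀ = 1/(1 + K1/[H⁺] + K1K2/[H⁺]²) = 1/(1 + 10^+1.64 + 10^+0.06) = 0.02183
DIC = [CO2*]/α₀ = 3.439×10^-5 / 0.02183 = 1.575 mmol/kg
[CO3²⁻] = α₂·DIC; α₂ = 0.02507, so [CO3²⁻] = 0.02507 × 1.575 = 0.0395 mmol/kg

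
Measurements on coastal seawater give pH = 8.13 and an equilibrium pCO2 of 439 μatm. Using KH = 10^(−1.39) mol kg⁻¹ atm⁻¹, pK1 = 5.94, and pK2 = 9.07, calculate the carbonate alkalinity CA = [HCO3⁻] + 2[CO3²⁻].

CA = 3.41 mmol/kg

[CO2*] = KH · pCO2 = 10^(−1.39) × 439×10^-6 = 1.788×10^-5 mol/kg
α₀ = 1/(1 + K1/[H⁺] + K1K2/[H⁺]²) = 1/(1 + 10^+2.19 + 10^+1.25) = 0.005758
DIC = [CO2*]/α₀ = 1.788×10^-5 / 0.005758 = 3.106 mmol/kg
CA = (α₁ + 2α₂)·DIC = (0.8918 + 2×0.1024) × 3.106 = 3.41 mmol/kg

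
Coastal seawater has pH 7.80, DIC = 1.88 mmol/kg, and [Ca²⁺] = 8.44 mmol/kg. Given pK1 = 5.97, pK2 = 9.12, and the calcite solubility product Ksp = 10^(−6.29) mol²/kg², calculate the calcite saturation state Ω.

Ω = 1.39

α₂ = 1 / (1 + [H⁺]/K2 + [H⁺]²/(K1K2)) = 1 / (1 + 10^+1.32 + 10^-0.51)
   = 1 / (1 + 20.893 + 0.30903) = 1/22.202 = 0.04504
[CO3²⁻] = α₂ × DIC = 0.04504 × 1.88 = 0.08468 mmol/kg
Ksp = 10^(−6.29) = 5.129×10^-7
Ω = [Ca²⁺][CO3²⁻]/Ksp = (8.44×10^-3)(8.468×10^-5) / 5.129×10^-7 = 1.39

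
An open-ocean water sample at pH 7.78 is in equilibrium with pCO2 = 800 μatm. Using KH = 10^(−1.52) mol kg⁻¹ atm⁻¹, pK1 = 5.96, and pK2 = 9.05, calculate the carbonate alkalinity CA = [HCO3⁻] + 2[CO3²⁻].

[CO2*] = KH · pCO2 = 10^(−1.52) × 800×10^-6 = 2.416×10^-5 mol/kg
α₀ = 1/(1 + K1/[H⁺] + K1K2/[H⁺]²) = 1/(1 + 10^+1.82 + 10^+0.55) = 0.01416
DIC = [CO2*]/α₀ = 2.416×10^-5 / 0.01416 = 1.706 mmol/kg
CA = (α₁ + 2α₂)·DIC = (0.9356 + 2×0.05024) × 1.706 = 1.77 mmol/kg

CA = 1.77 mmol/kg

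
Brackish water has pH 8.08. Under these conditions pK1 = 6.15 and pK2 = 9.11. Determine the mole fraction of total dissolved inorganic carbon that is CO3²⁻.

α₂ = 0.0845

α₂ = 1 / (1 + [H⁺]/K2 + [H⁺]²/(K1K2)) = 1 / (1 + 10^+1.03 + 10^-0.90)
   = 1 / (1 + 10.715 + 0.12589) = 1/11.841 = 0.08445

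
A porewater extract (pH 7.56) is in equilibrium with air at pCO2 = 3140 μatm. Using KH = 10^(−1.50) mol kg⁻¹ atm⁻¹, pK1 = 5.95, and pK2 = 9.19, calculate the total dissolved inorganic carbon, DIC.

[CO2*] = KH · pCO2 = 10^(−1.50) × 3140×10^-6 = 9.930×10^-5 mol/kg
α₀ = 1/(1 + K1/[H⁺] + K1K2/[H⁺]²) = 1/(1 + 10^+1.61 + 10^-0.02) = 0.02342
DIC = [CO2*]/α₀ = 9.930×10^-5 / 0.02342 = 4.24 mmol/kg

DIC = 4.24 mmol/kg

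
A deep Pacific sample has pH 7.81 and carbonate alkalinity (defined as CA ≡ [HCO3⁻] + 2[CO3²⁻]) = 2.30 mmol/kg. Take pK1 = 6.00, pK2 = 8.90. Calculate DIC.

DIC = 2.17 mmol/kg

CA = [HCO3⁻] + 2[CO3²⁻] = (α₁ + 2α₂)·DIC
At pH 7.81: [H⁺]/K1 = 10^-1.81 = 0.015488, K2/[H⁺] = 10^-1.09 = 0.081283
α₁ = 1/(1 + 0.015488 + 0.081283) = 1/1.0968 = 0.9118; α₂ = α₁·K2/[H⁺] = 0.07411
α₁ + 2α₂ = 1.0600
DIC = CA / (α₁ + 2α₂) = 2.30 / 1.0600 = 2.17 mmol/kg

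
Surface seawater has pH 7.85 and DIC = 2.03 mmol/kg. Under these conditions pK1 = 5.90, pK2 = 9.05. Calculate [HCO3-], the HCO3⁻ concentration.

α₁ = 1 / (1 + [H⁺]/K1 + K2/[H⁺]) = 1 / (1 + 10^-1.95 + 10^-1.20)
   = 1 / (1 + 0.011220 + 0.063096) = 1/1.0743 = 0.9308
[HCO3⁻] = α₁ × DIC = 0.9308 × 2.03 = 1.89 mmol/kg

[HCO3⁻] = 1.89 mmol/kg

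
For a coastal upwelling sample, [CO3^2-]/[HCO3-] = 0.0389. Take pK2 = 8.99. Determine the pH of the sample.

From K2 = [H⁺][CO3^2-]/[HCO3-]:  pH = pK2 + log₁₀([CO3^2-]/[HCO3-])
log₁₀(0.0389) = -1.410
pH = 8.99 + (-1.410) = 7.58

pH = 7.58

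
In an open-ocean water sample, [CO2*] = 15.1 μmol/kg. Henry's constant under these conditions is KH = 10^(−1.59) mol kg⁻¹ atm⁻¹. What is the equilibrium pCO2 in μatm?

KH = 10^(−1.59) = 2.570×10^-2 mol kg⁻¹ atm⁻¹
pCO2 = [CO2*]/KH = 15.1×10^-6 / 2.570×10^-2 = 5.87×10^-4 atm = 587 μatm

pCO2 = 587 μatm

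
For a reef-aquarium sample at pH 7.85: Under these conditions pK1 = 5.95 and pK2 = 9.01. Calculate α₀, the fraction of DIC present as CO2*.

α₀ = 0.0116

α₀ = 1 / (1 + K1/[H⁺] + K1K2/[H⁺]²) = 1 / (1 + 10^+1.90 + 10^+0.74)
   = 1 / (1 + 79.433 + 5.4954) = 1/85.928 = 0.01164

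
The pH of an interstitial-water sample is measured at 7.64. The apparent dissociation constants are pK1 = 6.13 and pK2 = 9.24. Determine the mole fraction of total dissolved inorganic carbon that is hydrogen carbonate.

α₁ = 0.947

α₁ = 1 / (1 + [H⁺]/K1 + K2/[H⁺]) = 1 / (1 + 10^-1.51 + 10^-1.60)
   = 1 / (1 + 0.030903 + 0.025119) = 1/1.0560 = 0.9470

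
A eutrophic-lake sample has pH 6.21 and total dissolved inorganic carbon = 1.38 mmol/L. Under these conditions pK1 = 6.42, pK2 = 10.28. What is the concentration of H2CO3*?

α₀ = 1 / (1 + K1/[H⁺] + K1K2/[H⁺]²) = 1 / (1 + 10^-0.21 + 10^-4.28)
   = 1 / (1 + 0.61660 + 5.2481×10^-5) = 1/1.6166 = 0.6186
[CO2*] = α₀ × DIC = 0.6186 × 1.38 = 0.854 mmol/L

[CO2*] = 0.854 mmol/L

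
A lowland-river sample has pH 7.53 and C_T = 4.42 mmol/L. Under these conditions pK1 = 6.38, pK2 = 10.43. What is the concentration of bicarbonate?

α₁ = 1 / (1 + [H⁺]/K1 + K2/[H⁺]) = 1 / (1 + 10^-1.15 + 10^-2.90)
   = 1 / (1 + 0.070795 + 0.0012589) = 1/1.0721 = 0.9328
[HCO3⁻] = α₁ × DIC = 0.9328 × 4.42 = 4.12 mmol/L

[HCO3⁻] = 4.12 mmol/L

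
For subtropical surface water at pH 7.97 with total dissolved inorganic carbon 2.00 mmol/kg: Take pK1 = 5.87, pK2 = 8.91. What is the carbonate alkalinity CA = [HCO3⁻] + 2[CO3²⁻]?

CA = [HCO3⁻] + 2[CO3²⁻] = (α₁ + 2α₂)·DIC
At pH 7.97: [H⁺]/K1 = 10^-2.10 = 0.0079433, K2/[H⁺] = 10^-0.94 = 0.11482
α₁ = 1/(1 + 0.0079433 + 0.11482) = 1/1.1228 = 0.8907; α₂ = α₁·K2/[H⁺] = 0.1023
α₁ + 2α₂ = 1.0952
CA = 1.0952 × 2.00 = 2.19 mmol/kg

CA = 2.19 mmol/kg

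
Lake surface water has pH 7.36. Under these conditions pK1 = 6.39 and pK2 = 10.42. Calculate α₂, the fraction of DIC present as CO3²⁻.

α₂ = 0.000786

α₂ = 1 / (1 + [H⁺]/K2 + [H⁺]²/(K1K2)) = 1 / (1 + 10^+3.06 + 10^+2.09)
   = 1 / (1 + 1148.2 + 123.03) = 1/1272.2 = 0.0007861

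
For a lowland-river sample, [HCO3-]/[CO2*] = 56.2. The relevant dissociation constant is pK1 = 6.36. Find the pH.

pH = 8.11

From K1 = [H⁺][HCO3-]/[CO2*]:  pH = pK1 + log₁₀([HCO3-]/[CO2*])
log₁₀(56.2) = +1.750
pH = 6.36 + (+1.750) = 8.11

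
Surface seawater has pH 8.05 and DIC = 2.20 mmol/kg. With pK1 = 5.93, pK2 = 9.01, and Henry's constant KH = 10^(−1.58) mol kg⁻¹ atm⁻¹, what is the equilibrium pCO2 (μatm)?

pCO2 = 568 μatm

α₀ = 1 / (1 + K1/[H⁺] + K1K2/[H⁺]²) = 1 / (1 + 10^+2.12 + 10^+1.16)
   = 1 / (1 + 131.83 + 14.454) = 1/147.28 = 0.006790
[CO2*] = α₀ × DIC = 0.006790 × 2.20 = 0.01494 mmol/kg = 14.94 μmol/kg
pCO2 = [CO2*]/KH = 1.494×10^-5 / 2.630×10^-2 = 568 μatm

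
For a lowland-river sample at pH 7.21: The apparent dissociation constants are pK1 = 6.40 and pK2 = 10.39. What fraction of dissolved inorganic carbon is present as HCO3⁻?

α₁ = 0.865

α₁ = 1 / (1 + [H⁺]/K1 + K2/[H⁺]) = 1 / (1 + 10^-0.81 + 10^-3.18)
   = 1 / (1 + 0.15488 + 0.00066069) = 1/1.1555 = 0.8654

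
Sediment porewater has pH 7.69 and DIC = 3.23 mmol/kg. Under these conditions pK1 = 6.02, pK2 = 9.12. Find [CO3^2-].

[CO3²⁻] = 0.113 mmol/kg

α₂ = 1 / (1 + [H⁺]/K2 + [H⁺]²/(K1K2)) = 1 / (1 + 10^+1.43 + 10^-0.24)
   = 1 / (1 + 26.915 + 0.57544) = 1/28.491 = 0.03510
[CO3²⁻] = α₂ × DIC = 0.03510 × 3.23 = 0.113 mmol/kg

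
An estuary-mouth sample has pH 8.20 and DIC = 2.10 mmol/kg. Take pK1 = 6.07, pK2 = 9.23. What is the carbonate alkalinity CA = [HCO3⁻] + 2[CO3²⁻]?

CA = 2.26 mmol/kg

CA = [HCO3⁻] + 2[CO3²⁻] = (α₁ + 2α₂)·DIC
At pH 8.20: [H⁺]/K1 = 10^-2.13 = 0.0074131, K2/[H⁺] = 10^-1.03 = 0.093325
α₁ = 1/(1 + 0.0074131 + 0.093325) = 1/1.1007 = 0.9085; α₂ = α₁·K2/[H⁺] = 0.08478
α₁ + 2α₂ = 1.0780
CA = 1.0780 × 2.10 = 2.26 mmol/kg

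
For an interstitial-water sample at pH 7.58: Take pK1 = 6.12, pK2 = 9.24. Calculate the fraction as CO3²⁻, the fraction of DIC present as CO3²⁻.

α₂ = 1 / (1 + [H⁺]/K2 + [H⁺]²/(K1K2)) = 1 / (1 + 10^+1.66 + 10^+0.20)
   = 1 / (1 + 45.709 + 1.5849) = 1/48.294 = 0.02071

α₂ = 0.0207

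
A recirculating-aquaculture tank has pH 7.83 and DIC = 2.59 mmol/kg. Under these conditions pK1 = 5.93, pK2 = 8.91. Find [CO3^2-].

α₂ = 1 / (1 + [H⁺]/K2 + [H⁺]²/(K1K2)) = 1 / (1 + 10^+1.08 + 10^-0.82)
   = 1 / (1 + 12.023 + 0.15136) = 1/13.174 = 0.07591
[CO3²⁻] = α₂ × DIC = 0.07591 × 2.59 = 0.197 mmol/kg

[CO3²⁻] = 0.197 mmol/kg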